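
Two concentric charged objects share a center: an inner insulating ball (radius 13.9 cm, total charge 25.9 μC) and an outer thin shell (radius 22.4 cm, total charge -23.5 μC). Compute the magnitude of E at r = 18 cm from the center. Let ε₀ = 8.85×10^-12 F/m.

By spherical symmetry E is radial; choose a Gaussian sphere of radius r = 18 cm (between the bodies, 13.9 cm < r < 22.4 cm).
Only the inner charge is enclosed; the outer shell contributes nothing inside itself. Q_enc = 25.9 μC = 2.59×10^-5 C.
Applying ∮E·dA = Q_enc/ε₀ with Φ = E(4πr²):
E = |Q_enc|/(4πε₀r²) = (2.59×10^-5)/(4π·8.85×10^-12·(0.18)²) = 7.19×10^6 N/C.

7.19e6 N/C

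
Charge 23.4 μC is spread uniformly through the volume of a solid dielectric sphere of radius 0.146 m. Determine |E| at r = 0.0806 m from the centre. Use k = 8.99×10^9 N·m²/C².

E ≈ 5.45×10^6 N/C

Symmetry ⇒ E = E(r) r̂. Gaussian sphere of radius r = 0.0806 m (r < R).
Only the charge within r is enclosed: Q_enc = Q·(r/R)³ = (23.4 μC)·(0.0806 m/0.146 m)³ = 3.937×10^-6 C.
Since E is radial and uniform over the Gaussian sphere, Φ = E·4πr² = Q_enc/ε₀.
E = k|Q_enc|/r² = (8.99×10^9)(3.937e-6)/(0.0806)² = 5.45×10^6 N/C.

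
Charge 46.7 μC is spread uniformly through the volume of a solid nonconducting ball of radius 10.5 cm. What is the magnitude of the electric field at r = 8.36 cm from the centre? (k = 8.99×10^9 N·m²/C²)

By spherical symmetry E is radial; choose a Gaussian sphere of radius r = 8.36 cm (r < R).
For a uniform sphere the enclosed fraction is (r/R)³, so Q_enc = (46.7 μC)(0.0836/0.105)³ = 2.357×10^-5 C.
Since E is radial and uniform over the Gaussian sphere, Φ = E·4πr² = Q_enc/ε₀.
E = k|Q_enc|/r² = (8.99×10^9)(2.357×10^-5)/(0.0836)² = 3.03e7 N/C.

E = 3.03×10^7 V/m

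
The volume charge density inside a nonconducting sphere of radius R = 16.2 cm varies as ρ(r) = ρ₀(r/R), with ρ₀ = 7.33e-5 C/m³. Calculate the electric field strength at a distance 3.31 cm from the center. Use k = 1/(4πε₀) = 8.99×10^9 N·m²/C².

By spherical symmetry E is radial; choose a Gaussian sphere of radius r = 3.31 cm (r < R).
Integrate the density: Q_enc = 4π ∫₀^r ρ₀(r'/R)^1 r'² dr' = 4πρ₀ r^4/(4·R) = 1.706×10^-9 C.
By Gauss's law, ∮E·dA = E·4πr² = Q_enc/ε₀.
E = k|Q_enc|/r² = (8.99×10^9)(1.706×10^-9)/(0.0331)² = 1.40×10^4 N/C.

|E| = 1.40e4 N/C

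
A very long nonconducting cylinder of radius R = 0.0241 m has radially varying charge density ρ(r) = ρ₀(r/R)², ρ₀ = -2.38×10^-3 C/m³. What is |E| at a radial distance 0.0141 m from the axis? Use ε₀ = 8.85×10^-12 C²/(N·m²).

3.24e5 N/C

Choose a coaxial cylinder of radius r = 0.0141 m (arbitrary length L) as the Gaussian surface (r < R).
Integrating ρ over the cross-section to radius r: λ_enc = (2πρ₀/R²) ∫₀^r r'^3 dr' = 2πρ₀ r^4/(4·R²) = -2.544e-7 C/m.
By Gauss's law (flux through the curved wall only), E·2πrL = λ_enc L/ε₀.
E = |λ_enc|/(2πε₀r) = (2.544e-7)/(2π·8.85×10^-12·0.0141) = 3.24×10^5 N/C.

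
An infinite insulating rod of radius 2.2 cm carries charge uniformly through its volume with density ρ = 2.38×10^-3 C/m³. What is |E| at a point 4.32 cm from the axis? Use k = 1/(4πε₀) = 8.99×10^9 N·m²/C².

Coaxial Gaussian cylinder, radius r = 4.32 cm, length L (r > 2.2 cm, full cross-section enclosed).
λ_enc = ρ·πR² = (2.38e-3)π(0.022)² = 3.619×10^-6 C/m.
By Gauss's law (flux through the curved wall only), E·2πrL = λ_enc L/ε₀.
E = 2k|λ_enc|/r = 2(8.99×10^9)(3.619×10^-6)/(0.0432) = 1.51×10^6 N/C.

1.51×10^6 N/C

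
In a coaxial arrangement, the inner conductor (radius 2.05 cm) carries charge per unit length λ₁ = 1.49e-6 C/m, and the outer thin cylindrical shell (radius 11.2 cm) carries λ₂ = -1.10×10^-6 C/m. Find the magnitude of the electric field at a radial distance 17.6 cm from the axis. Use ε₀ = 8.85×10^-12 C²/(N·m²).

Coaxial Gaussian cylinder, radius r = 17.6 cm, length L (r > 11.2 cm, enclosing both).
λ_enc = λ₁ + λ₂ = (1.49e-6) + (-1.10e-6) = 3.90×10^-7 C/m.
Gauss's law: E·2πrL = λ_enc L/ε₀.
E = |λ_enc|/(2πε₀r) = (3.90×10^-7)/(2π·8.85×10^-12·0.176) = 3.99×10^4 N/C.

E = 3.99×10^4 V/m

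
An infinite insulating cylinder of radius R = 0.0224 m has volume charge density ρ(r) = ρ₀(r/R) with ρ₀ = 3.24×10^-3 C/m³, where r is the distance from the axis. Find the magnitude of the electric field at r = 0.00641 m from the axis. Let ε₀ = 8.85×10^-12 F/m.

E = 2.24e5 N/C

Take a coaxial cylindrical Gaussian surface of radius r = 0.00641 m and length L (r < R).
λ_enc = ∫₀^r ρ(r')·2πr' dr' = (2πρ₀/R)·r^3/3 = 7.979×10^-8 C/m.
By Gauss's law (flux through the curved wall only), E·2πrL = λ_enc L/ε₀.
E = |λ_enc|/(2πε₀r) = (7.979e-8)/(2π·8.85×10^-12·0.00641) = 2.24×10^5 N/C.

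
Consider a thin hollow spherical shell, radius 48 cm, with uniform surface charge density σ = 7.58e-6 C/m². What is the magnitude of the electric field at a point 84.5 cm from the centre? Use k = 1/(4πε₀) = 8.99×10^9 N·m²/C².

|E| ≈ 2.76e5 V/m

Symmetry ⇒ E = E(r) r̂. Gaussian sphere of radius r = 84.5 cm (r > 48 cm).
The entire shell is enclosed: Q_enc = σ·4πR² = (7.58×10^-6)·4π·(0.48)² = 2.195×10^-5 C.
Applying ∮E·dA = Q_enc/ε₀ with Φ = E(4πr²):
E = k|Q_enc|/r² = (8.99×10^9)(2.195e-5)/(0.845)² = 2.76e5 N/C.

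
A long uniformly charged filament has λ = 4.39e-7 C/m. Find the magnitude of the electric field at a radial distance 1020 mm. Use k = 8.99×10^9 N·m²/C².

|E| = 7.74×10^3 N/C

By cylindrical symmetry E is radial; use a coaxial Gaussian cylinder of radius 1020 mm and length L.
Q_enc = λL, so λ_enc = 4.39×10^-7 C/m.
Since E is radial and uniform over the curved surface, Φ = E·2πrL = Q_enc/ε₀ = λ_enc L/ε₀.
E = 2k|λ_enc|/r = 2(8.99×10^9)(4.39×10^-7)/(1.02) = 7.74e3 N/C.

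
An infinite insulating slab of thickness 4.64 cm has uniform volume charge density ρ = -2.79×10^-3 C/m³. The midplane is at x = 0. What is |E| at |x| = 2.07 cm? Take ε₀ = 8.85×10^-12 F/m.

E = 6.53e6 V/m

By symmetry E is perpendicular to the slab. A Gaussian pillbox from −2.07 cm to +2.07 cm (face area A) lies entirely within the slab.
Q_enc = ρ·(2x)·A and flux = 2EA, so 2EA = 2ρxA/ε₀ ⇒ E = |ρ|x/ε₀.
E = (2.79e-3)(0.0207)/(8.85×10^-12) = 6.53e6 N/C.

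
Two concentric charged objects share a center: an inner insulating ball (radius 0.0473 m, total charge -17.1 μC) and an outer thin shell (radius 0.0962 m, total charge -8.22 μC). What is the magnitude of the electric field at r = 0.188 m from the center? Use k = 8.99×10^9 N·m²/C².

|E| = 6.44e6 N/C

Take a concentric spherical Gaussian surface of radius r = 0.188 m (r > 0.0962 m, enclosing both).
Q_enc = (-17.1 μC) + (-8.22 μC) = -2.532e-5 C.
Applying ∮E·dA = Q_enc/ε₀ with Φ = E(4πr²):
E = k|Q_enc|/r² = (8.99×10^9)(2.532e-5)/(0.188)² = 6.44×10^6 N/C.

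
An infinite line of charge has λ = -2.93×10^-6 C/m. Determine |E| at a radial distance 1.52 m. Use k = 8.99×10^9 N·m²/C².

|E| ≈ 3.47×10^4 V/m

Coaxial Gaussian cylinder, radius r = 1.52 m, length L.
Q_enc = λL, so λ_enc = -2.93×10^-6 C/m.
Applying ∮E·dA = Q_enc/ε₀ with the end caps contributing no flux:
E = 2k|λ_enc|/r = 2(8.99×10^9)(2.93×10^-6)/(1.52) = 3.47e4 N/C.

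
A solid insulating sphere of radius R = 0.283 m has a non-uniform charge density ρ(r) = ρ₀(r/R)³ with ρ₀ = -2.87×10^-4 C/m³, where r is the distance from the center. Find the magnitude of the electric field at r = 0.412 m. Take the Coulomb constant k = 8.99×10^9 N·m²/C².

By spherical symmetry E is radial; choose a Gaussian sphere of radius r = 0.412 m (r > R, all charge enclosed).
Q_enc = 4π ∫₀^R ρ₀(r'/R)^3 r'² dr' = 4πρ₀R³/6 = -1.362×10^-5 C.
Applying ∮E·dA = Q_enc/ε₀ with Φ = E(4πr²):
E = k|Q_enc|/r² = (8.99×10^9)(1.362×10^-5)/(0.412)² = 7.22×10^5 N/C.

7.22×10^5 N/C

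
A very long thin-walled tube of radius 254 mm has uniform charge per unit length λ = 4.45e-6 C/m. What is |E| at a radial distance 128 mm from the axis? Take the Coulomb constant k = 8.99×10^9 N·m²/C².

Choose a coaxial cylinder of radius r = 128 mm (arbitrary length L) as the Gaussian surface (r < 254 mm, inside the shell).
All the surface charge lies outside this cylinder: Q_enc = 0, hence E = 0.

|E| = 0 N/C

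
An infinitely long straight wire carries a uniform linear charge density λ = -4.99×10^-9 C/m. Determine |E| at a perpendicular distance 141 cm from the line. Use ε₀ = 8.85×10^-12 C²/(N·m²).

By cylindrical symmetry E is radial; use a coaxial Gaussian cylinder of radius 141 cm and length L.
Q_enc = λL, so λ_enc = -4.99×10^-9 C/m.
Gauss's law: E·2πrL = λ_enc L/ε₀.
E = |λ_enc|/(2πε₀r) = (4.99×10^-9)/(2π·8.85×10^-12·1.41) = 63.6 N/C.

63.6 V/m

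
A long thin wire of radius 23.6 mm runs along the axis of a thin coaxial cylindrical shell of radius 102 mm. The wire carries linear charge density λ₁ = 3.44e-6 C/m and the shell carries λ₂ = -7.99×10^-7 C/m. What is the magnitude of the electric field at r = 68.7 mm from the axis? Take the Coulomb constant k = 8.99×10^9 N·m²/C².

Choose a coaxial cylinder of radius r = 68.7 mm (arbitrary length L) as the Gaussian surface (between the conductors, 23.6 mm < r < 102 mm).
The shell at 102 mm lies outside the Gaussian surface, so λ_enc = λ₁ = 3.44×10^-6 C/m.
Applying ∮E·dA = Q_enc/ε₀ with the end caps contributing no flux:
E = 2k|λ_enc|/r = 2(8.99×10^9)(3.44×10^-6)/(0.0687) = 9.00×10^5 N/C.

|E| ≈ 9.00×10^5 V/m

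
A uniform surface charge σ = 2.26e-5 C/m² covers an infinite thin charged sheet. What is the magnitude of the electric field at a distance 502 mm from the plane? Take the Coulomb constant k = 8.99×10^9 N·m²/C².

1.28×10^6 V/m

The symmetry is planar: E is normal to the sheet and the same magnitude on both sides. Take a pillbox straddling the sheet with end-cap area A.
Flux Φ = 2EA and Q_enc = σA, so 2EA = σA/ε₀ ⇒ E = |σ|/(2ε₀), independent of distance.
E = 2πk|σ| = 2π(8.99×10^9)(2.26×10^-5) = 1.28×10^6 N/C.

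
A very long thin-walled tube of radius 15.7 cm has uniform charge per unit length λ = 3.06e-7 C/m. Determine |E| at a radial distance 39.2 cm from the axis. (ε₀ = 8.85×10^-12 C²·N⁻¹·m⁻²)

|E| = 1.40×10^4 N/C

By cylindrical symmetry E is radial; use a coaxial Gaussian cylinder of radius 39.2 cm and length L (r > 15.7 cm).
The full line charge is enclosed: λ_enc = 3.06×10^-7 C/m.
By Gauss's law (flux through the curved wall only), E·2πrL = λ_enc L/ε₀.
E = |λ_enc|/(2πε₀r) = (3.06×10^-7)/(2π·8.85×10^-12·0.392) = 1.40e4 N/C.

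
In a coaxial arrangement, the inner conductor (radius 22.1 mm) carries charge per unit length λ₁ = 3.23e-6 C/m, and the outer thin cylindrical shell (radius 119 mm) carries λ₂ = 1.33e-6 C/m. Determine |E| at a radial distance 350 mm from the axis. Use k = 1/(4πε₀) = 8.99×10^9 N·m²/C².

Coaxial Gaussian cylinder, radius r = 350 mm, length L (r > 119 mm, enclosing both).
λ_enc = λ₁ + λ₂ = (3.23×10^-6) + (1.33e-6) = 4.56×10^-6 C/m.
Gauss's law: E·2πrL = λ_enc L/ε₀.
E = 2k|λ_enc|/r = 2(8.99×10^9)(4.56×10^-6)/(0.35) = 2.34×10^5 N/C.

2.34e5 V/m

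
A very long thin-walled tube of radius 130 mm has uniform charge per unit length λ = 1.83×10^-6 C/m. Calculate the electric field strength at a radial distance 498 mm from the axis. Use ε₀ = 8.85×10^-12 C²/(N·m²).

|E| ≈ 6.61×10^4 N/C

Coaxial Gaussian cylinder, radius r = 498 mm, length L (r > 130 mm).
The full line charge is enclosed: λ_enc = 1.83×10^-6 C/m.
By Gauss's law (flux through the curved wall only), E·2πrL = λ_enc L/ε₀.
E = |λ_enc|/(2πε₀r) = (1.83e-6)/(2π·8.85×10^-12·0.498) = 6.61e4 N/C.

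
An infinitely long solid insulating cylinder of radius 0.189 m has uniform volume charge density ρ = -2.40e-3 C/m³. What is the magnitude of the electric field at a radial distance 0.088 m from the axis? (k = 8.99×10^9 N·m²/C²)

Choose a coaxial cylinder of radius r = 0.088 m (arbitrary length L) as the Gaussian surface (r < R).
Charge inside radius r per length L is ρ·πr²·L, so λ_enc = ρπr² = -5.839×10^-5 C/m.
Since E is radial and uniform over the curved surface, Φ = E·2πrL = Q_enc/ε₀ = λ_enc L/ε₀.
E = 2k|λ_enc|/r = 2(8.99×10^9)(5.839e-5)/(0.088) = 1.19×10^7 N/C.

E = 1.19×10^7 N/C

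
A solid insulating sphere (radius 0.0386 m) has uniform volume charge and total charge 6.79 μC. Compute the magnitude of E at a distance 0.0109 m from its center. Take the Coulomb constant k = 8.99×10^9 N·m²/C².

Take a concentric spherical Gaussian surface of radius r = 0.0109 m (r < R).
Only the charge within r is enclosed: Q_enc = Q·(r/R)³ = (6.79 μC)·(0.0109 m/0.0386 m)³ = 1.529×10^-7 C.
Gauss's law: E·4πr² = Q_enc/ε₀.
E = k|Q_enc|/r² = (8.99×10^9)(1.529×10^-7)/(0.0109)² = 1.16×10^7 N/C.

E ≈ 1.16×10^7 N/C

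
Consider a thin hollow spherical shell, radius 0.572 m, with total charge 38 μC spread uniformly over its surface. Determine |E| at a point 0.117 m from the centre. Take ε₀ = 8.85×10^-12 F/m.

Symmetry ⇒ E = E(r) r̂. Gaussian sphere of radius r = 0.117 m (inside the shell, r < 0.572 m).
No charge lies within this surface, so Q_enc = 0 and Gauss's law gives E·4πr² = 0 ⇒ E = 0.

E = 0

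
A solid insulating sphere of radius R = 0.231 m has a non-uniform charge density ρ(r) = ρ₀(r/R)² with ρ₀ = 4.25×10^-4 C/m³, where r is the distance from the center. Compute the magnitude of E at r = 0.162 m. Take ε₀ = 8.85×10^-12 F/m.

Use a concentric Gaussian sphere at r = 0.162 m (r < R).
Integrate the density: Q_enc = 4π ∫₀^r ρ₀(r'/R)^2 r'² dr' = 4πρ₀ r^5/(5·R²) = 2.233e-6 C.
Applying ∮E·dA = Q_enc/ε₀ with Φ = E(4πr²):
E = |Q_enc|/(4πε₀r²) = (2.233e-6)/(4π·8.85×10^-12·(0.162)²) = 7.65e5 N/C.

|E| ≈ 7.65×10^5 V/m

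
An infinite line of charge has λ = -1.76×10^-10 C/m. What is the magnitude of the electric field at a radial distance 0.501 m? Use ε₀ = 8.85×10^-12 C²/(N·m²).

|E| ≈ 6.32 V/m

Take a coaxial cylindrical Gaussian surface of radius r = 0.501 m and length L.
Q_enc = λL, so λ_enc = -1.76×10^-10 C/m.
Since E is radial and uniform over the curved surface, Φ = E·2πrL = Q_enc/ε₀ = λ_enc L/ε₀.
E = |λ_enc|/(2πε₀r) = (1.76×10^-10)/(2π·8.85×10^-12·0.501) = 6.32 N/C.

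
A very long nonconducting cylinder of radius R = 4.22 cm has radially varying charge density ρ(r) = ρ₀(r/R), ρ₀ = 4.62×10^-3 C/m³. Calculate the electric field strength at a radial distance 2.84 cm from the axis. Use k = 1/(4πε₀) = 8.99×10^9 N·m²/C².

|E| ≈ 3.33×10^6 N/C

Take a coaxial cylindrical Gaussian surface of radius r = 2.84 cm and length L (r < R).
Integrating ρ over the cross-section to radius r: λ_enc = (2πρ₀/R) ∫₀^r r'^2 dr' = 2πρ₀ r^3/(3·R) = 5.252×10^-6 C/m.
Gauss's law: E·2πrL = λ_enc L/ε₀.
E = 2k|λ_enc|/r = 2(8.99×10^9)(5.252×10^-6)/(0.0284) = 3.33×10^6 N/C.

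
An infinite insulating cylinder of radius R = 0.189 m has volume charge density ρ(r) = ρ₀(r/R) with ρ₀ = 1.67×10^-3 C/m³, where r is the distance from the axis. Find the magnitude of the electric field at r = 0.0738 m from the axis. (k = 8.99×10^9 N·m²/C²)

E ≈ 1.81e6 V/m

Choose a coaxial cylinder of radius r = 0.0738 m (arbitrary length L) as the Gaussian surface (r < R).
λ_enc = ∫₀^r ρ(r')·2πr' dr' = (2πρ₀/R)·r^3/3 = 7.438e-6 C/m.
Applying ∮E·dA = Q_enc/ε₀ with the end caps contributing no flux:
E = 2k|λ_enc|/r = 2(8.99×10^9)(7.438×10^-6)/(0.0738) = 1.81×10^6 N/C.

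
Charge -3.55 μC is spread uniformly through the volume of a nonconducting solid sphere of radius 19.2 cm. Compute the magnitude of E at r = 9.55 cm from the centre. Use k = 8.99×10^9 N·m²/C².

Use a concentric Gaussian sphere at r = 9.55 cm (r < R).
For a uniform sphere the enclosed fraction is (r/R)³, so Q_enc = (-3.55 μC)(0.0955/0.192)³ = -4.369×10^-7 C.
Since E is radial and uniform over the Gaussian sphere, Φ = E·4πr² = Q_enc/ε₀.
E = k|Q_enc|/r² = (8.99×10^9)(4.369×10^-7)/(0.0955)² = 4.31×10^5 N/C.

|E| = 4.31×10^5 N/C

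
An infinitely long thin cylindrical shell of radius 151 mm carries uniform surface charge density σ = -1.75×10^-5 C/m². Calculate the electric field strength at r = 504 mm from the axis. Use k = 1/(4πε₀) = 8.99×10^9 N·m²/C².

|E| ≈ 5.92×10^5 N/C

Coaxial Gaussian cylinder, radius r = 504 mm, length L (r > 151 mm).
The whole shell is enclosed: λ_enc = σ·2πR = (-1.75e-5)·2π·(0.151) = -1.66×10^-5 C/m.
Since E is radial and uniform over the curved surface, Φ = E·2πrL = Q_enc/ε₀ = λ_enc L/ε₀.
E = 2k|λ_enc|/r = 2(8.99×10^9)(1.66×10^-5)/(0.504) = 5.92e5 N/C.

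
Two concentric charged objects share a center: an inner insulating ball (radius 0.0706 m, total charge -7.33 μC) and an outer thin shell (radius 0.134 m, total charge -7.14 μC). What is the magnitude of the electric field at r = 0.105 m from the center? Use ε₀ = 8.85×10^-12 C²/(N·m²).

Symmetry ⇒ E = E(r) r̂. Gaussian sphere of radius r = 0.105 m (between the bodies, 0.0706 m < r < 0.134 m).
The shell at 0.134 m lies outside the Gaussian surface, so Q_enc = -7.33 μC = -7.33×10^-6 C.
Since E is radial and uniform over the Gaussian sphere, Φ = E·4πr² = Q_enc/ε₀.
E = |Q_enc|/(4πε₀r²) = (7.33×10^-6)/(4π·8.85×10^-12·(0.105)²) = 5.98e6 N/C.

|E| = 5.98×10^6 N/C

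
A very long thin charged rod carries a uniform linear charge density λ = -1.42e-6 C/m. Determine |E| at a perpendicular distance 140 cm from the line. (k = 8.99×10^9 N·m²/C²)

E ≈ 1.82e4 N/C

By cylindrical symmetry E is radial; use a coaxial Gaussian cylinder of radius 140 cm and length L.
Q_enc = λL, so λ_enc = -1.42e-6 C/m.
Applying ∮E·dA = Q_enc/ε₀ with the end caps contributing no flux:
E = 2k|λ_enc|/r = 2(8.99×10^9)(1.42×10^-6)/(1.4) = 1.82e4 N/C.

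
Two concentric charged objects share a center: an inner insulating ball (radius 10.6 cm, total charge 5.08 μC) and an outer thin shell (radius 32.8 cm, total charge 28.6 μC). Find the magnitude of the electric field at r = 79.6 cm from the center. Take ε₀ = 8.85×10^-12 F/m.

|E| ≈ 4.78e5 N/C

Use a concentric Gaussian sphere at r = 79.6 cm (r > 32.8 cm, enclosing both).
Q_enc = (5.08 μC) + (28.6 μC) = 3.368e-5 C.
By Gauss's law, ∮E·dA = E·4πr² = Q_enc/ε₀.
E = |Q_enc|/(4πε₀r²) = (3.368×10^-5)/(4π·8.85×10^-12·(0.796)²) = 4.78e5 N/C.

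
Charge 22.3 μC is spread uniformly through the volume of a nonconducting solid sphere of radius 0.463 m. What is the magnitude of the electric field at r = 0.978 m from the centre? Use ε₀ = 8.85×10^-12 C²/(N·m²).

|E| = 2.10×10^5 N/C

Take a concentric spherical Gaussian surface of radius r = 0.978 m (r > R, so the entire charge is enclosed).
Q_enc = 22.3 μC = 2.23e-5 C.
Gauss's law: E·4πr² = Q_enc/ε₀.
E = |Q_enc|/(4πε₀r²) = (2.23×10^-5)/(4π·8.85×10^-12·(0.978)²) = 2.10e5 N/C.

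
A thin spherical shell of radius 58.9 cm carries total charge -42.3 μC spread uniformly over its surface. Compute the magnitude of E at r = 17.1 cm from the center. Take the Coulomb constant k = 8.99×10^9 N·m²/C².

E = 0 (no enclosed charge)

By spherical symmetry E is radial; choose a Gaussian sphere of radius r = 17.1 cm (inside the shell, r < 58.9 cm).
No charge lies within this surface, so Q_enc = 0 and Gauss's law gives E·4πr² = 0 ⇒ E = 0.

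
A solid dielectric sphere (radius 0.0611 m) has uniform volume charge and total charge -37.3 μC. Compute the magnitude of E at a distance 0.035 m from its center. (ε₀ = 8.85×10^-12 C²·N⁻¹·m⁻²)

|E| = 5.15e7 N/C

Take a concentric spherical Gaussian surface of radius r = 0.035 m (r < R).
Only the charge within r is enclosed: Q_enc = Q·(r/R)³ = (-37.3 μC)·(0.035 m/0.0611 m)³ = -7.011×10^-6 C.
By Gauss's law, ∮E·dA = E·4πr² = Q_enc/ε₀.
E = |Q_enc|/(4πε₀r²) = (7.011×10^-6)/(4π·8.85×10^-12·(0.035)²) = 5.15e7 N/C.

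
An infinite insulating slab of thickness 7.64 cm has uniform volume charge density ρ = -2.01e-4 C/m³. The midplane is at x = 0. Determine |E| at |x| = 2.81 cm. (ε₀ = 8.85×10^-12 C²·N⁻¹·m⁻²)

|E| = 6.38e5 N/C

By symmetry E is perpendicular to the slab. A Gaussian pillbox from −2.81 cm to +2.81 cm (face area A) lies entirely within the slab.
Q_enc = ρ·(2x)·A and flux = 2EA, so 2EA = 2ρxA/ε₀ ⇒ E = |ρ|x/ε₀.
E = (2.01×10^-4)(0.0281)/(8.85×10^-12) = 6.38×10^5 N/C.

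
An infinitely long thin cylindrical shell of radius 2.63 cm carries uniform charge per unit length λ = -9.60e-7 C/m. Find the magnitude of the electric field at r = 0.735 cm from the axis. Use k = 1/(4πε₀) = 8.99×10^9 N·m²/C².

|E| = 0 N/C

By cylindrical symmetry E is radial; use a coaxial Gaussian cylinder of radius 0.735 cm and length L (r < 2.63 cm, inside the shell).
All the surface charge lies outside this cylinder: Q_enc = 0, hence E = 0.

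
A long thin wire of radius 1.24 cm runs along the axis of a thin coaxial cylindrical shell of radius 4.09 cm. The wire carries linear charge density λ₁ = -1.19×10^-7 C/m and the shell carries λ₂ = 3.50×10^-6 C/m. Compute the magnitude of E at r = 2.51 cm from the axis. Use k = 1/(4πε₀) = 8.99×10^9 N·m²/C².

|E| ≈ 8.52×10^4 N/C

Choose a coaxial cylinder of radius r = 2.51 cm (arbitrary length L) as the Gaussian surface (between the conductors, 1.24 cm < r < 4.09 cm).
The shell at 4.09 cm lies outside the Gaussian surface, so λ_enc = λ₁ = -1.19×10^-7 C/m.
By Gauss's law (flux through the curved wall only), E·2πrL = λ_enc L/ε₀.
E = 2k|λ_enc|/r = 2(8.99×10^9)(1.19×10^-7)/(0.0251) = 8.52×10^4 N/C.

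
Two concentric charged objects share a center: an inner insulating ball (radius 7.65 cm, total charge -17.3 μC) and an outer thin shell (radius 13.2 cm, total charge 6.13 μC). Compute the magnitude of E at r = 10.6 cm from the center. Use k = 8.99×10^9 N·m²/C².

By spherical symmetry E is radial; choose a Gaussian sphere of radius r = 10.6 cm (between the bodies, 7.65 cm < r < 13.2 cm).
The shell at 13.2 cm lies outside the Gaussian surface, so Q_enc = -17.3 μC = -1.73×10^-5 C.
By Gauss's law, ∮E·dA = E·4πr² = Q_enc/ε₀.
E = k|Q_enc|/r² = (8.99×10^9)(1.73×10^-5)/(0.106)² = 1.38e7 N/C.

|E| = 1.38×10^7 V/m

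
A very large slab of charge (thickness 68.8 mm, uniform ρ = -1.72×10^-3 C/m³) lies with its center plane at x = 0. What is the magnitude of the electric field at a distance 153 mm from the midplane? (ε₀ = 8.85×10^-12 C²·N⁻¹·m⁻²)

|E| ≈ 6.69e6 N/C

The point |x| = 153 mm lies outside the slab (half-thickness 0.0344 m). A symmetric pillbox spanning the full slab encloses Q_enc = ρ·d·A.
Flux = 2EA ⇒ E = |ρ|d/(2ε₀), independent of distance outside.
E = (1.72e-3)(0.0688)/(2·8.85×10^-12) = 6.69×10^6 N/C.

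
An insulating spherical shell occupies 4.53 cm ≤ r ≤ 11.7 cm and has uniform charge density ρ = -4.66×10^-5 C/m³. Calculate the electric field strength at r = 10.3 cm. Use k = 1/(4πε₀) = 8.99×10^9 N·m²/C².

Symmetry ⇒ E = E(r) r̂. Gaussian sphere of radius r = 10.3 cm (within the shell material, 4.53 cm < r < 11.7 cm).
Enclosed charge is the volume from a to r: Q_enc = (4π/3)ρ(r³ − a³) = -1.952×10^-7 C.
By Gauss's law, ∮E·dA = E·4πr² = Q_enc/ε₀.
E = k|Q_enc|/r² = (8.99×10^9)(1.952×10^-7)/(0.103)² = 1.65×10^5 N/C.

|E| = 1.65e5 N/C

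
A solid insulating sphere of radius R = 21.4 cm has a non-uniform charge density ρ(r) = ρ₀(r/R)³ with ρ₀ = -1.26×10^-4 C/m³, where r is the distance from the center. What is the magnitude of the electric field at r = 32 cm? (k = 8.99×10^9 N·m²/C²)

E = 2.27×10^5 N/C

Take a concentric spherical Gaussian surface of radius r = 32 cm (r > R, all charge enclosed).
Q_enc = 4π ∫₀^R ρ₀(r'/R)^3 r'² dr' = 4πρ₀R³/6 = -2.586×10^-6 C.
By Gauss's law, ∮E·dA = E·4πr² = Q_enc/ε₀.
E = k|Q_enc|/r² = (8.99×10^9)(2.586×10^-6)/(0.32)² = 2.27×10^5 N/C.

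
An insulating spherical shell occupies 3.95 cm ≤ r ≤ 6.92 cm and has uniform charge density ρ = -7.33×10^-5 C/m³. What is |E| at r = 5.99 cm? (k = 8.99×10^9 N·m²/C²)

E ≈ 1.18e5 V/m

Symmetry ⇒ E = E(r) r̂. Gaussian sphere of radius r = 5.99 cm (within the shell material, 3.95 cm < r < 6.92 cm).
Only the shell between 3.95 cm and r is enclosed: Q_enc = ρ·(4π/3)(r³ − a³) = (-7.33×10^-5)·(4π/3)·((0.0599)³ − (0.0395)³) = -4.707×10^-8 C.
Applying ∮E·dA = Q_enc/ε₀ with Φ = E(4πr²):
E = k|Q_enc|/r² = (8.99×10^9)(4.707×10^-8)/(0.0599)² = 1.18e5 N/C.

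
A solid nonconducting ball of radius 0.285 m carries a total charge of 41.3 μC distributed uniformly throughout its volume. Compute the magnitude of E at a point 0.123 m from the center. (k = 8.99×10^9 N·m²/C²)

Use a concentric Gaussian sphere at r = 0.123 m (r < R).
Only the charge within r is enclosed: Q_enc = Q·(r/R)³ = (41.3 μC)·(0.123 m/0.285 m)³ = 3.32e-6 C.
Applying ∮E·dA = Q_enc/ε₀ with Φ = E(4πr²):
E = k|Q_enc|/r² = (8.99×10^9)(3.32×10^-6)/(0.123)² = 1.97×10^6 N/C.

|E| ≈ 1.97×10^6 V/m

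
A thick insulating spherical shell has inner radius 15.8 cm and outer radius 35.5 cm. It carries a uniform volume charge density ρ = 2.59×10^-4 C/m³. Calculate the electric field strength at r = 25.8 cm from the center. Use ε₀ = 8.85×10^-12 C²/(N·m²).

By spherical symmetry E is radial; choose a Gaussian sphere of radius r = 25.8 cm (within the shell material, 15.8 cm < r < 35.5 cm).
Enclosed charge is the volume from a to r: Q_enc = (4π/3)ρ(r³ − a³) = 1.435×10^-5 C.
By Gauss's law, ∮E·dA = E·4πr² = Q_enc/ε₀.
E = |Q_enc|/(4πε₀r²) = (1.435e-5)/(4π·8.85×10^-12·(0.258)²) = 1.94×10^6 N/C.

E ≈ 1.94×10^6 V/m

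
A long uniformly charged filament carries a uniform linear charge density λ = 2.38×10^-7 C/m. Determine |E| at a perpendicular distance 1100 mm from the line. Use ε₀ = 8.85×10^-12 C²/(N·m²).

Take a coaxial cylindrical Gaussian surface of radius r = 1100 mm and length L.
Q_enc = λL, so λ_enc = 2.38e-7 C/m.
Applying ∮E·dA = Q_enc/ε₀ with the end caps contributing no flux:
E = |λ_enc|/(2πε₀r) = (2.38×10^-7)/(2π·8.85×10^-12·1.1) = 3.89×10^3 N/C.

3.89×10^3 V/m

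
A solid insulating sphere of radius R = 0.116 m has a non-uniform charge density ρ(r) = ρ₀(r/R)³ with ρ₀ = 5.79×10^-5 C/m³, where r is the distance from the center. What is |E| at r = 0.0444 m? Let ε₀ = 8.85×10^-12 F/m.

Symmetry ⇒ E = E(r) r̂. Gaussian sphere of radius r = 0.0444 m (r < R).
Q_enc = ∫₀^r ρ(r')·4πr'² dr' = (4πρ₀/R³) ∫₀^r r'^5 dr' = 4πρ₀ r^6/(6·R³) = 5.952×10^-10 C.
Gauss's law: E·4πr² = Q_enc/ε₀.
E = |Q_enc|/(4πε₀r²) = (5.952×10^-10)/(4π·8.85×10^-12·(0.0444)²) = 2.71×10^3 N/C.

E = 2.71×10^3 N/C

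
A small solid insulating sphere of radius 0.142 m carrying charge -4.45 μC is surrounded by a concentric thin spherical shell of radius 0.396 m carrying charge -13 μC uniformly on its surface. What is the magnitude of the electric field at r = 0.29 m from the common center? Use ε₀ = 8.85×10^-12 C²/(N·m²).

E = 4.76×10^5 N/C

Symmetry ⇒ E = E(r) r̂. Gaussian sphere of radius r = 0.29 m (between the bodies, 0.142 m < r < 0.396 m).
The shell at 0.396 m lies outside the Gaussian surface, so Q_enc = -4.45 μC = -4.45e-6 C.
Gauss's law: E·4πr² = Q_enc/ε₀.
E = |Q_enc|/(4πε₀r²) = (4.45e-6)/(4π·8.85×10^-12·(0.29)²) = 4.76×10^5 N/C.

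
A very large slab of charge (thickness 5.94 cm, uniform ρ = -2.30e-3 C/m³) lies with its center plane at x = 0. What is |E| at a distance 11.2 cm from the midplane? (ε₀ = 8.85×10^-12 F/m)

7.72e6 V/m

The point |x| = 11.2 cm lies outside the slab (half-thickness 0.0297 m). A symmetric pillbox spanning the full slab encloses Q_enc = ρ·d·A.
Flux = 2EA ⇒ E = |ρ|d/(2ε₀), independent of distance outside.
E = (2.30e-3)(0.0594)/(2·8.85×10^-12) = 7.72e6 N/C.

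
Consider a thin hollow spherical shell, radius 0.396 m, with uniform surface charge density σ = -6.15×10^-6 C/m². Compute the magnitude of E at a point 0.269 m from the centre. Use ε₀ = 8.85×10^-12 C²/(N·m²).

E = 0

Symmetry ⇒ E = E(r) r̂. Gaussian sphere of radius r = 0.269 m (inside the shell, r < 0.396 m).
All the charge is outside the Gaussian surface: Q_enc = 0, hence E = 0 everywhere inside the shell.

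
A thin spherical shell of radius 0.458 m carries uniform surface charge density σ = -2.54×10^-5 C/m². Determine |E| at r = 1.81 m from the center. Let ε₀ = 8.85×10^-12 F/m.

1.84e5 N/C

Take a concentric spherical Gaussian surface of radius r = 1.81 m (r > 0.458 m).
The entire shell is enclosed: Q_enc = σ·4πR² = (-2.54×10^-5)·4π·(0.458)² = -6.695e-5 C.
Gauss's law: E·4πr² = Q_enc/ε₀.
E = |Q_enc|/(4πε₀r²) = (6.695e-5)/(4π·8.85×10^-12·(1.81)²) = 1.84×10^5 N/C.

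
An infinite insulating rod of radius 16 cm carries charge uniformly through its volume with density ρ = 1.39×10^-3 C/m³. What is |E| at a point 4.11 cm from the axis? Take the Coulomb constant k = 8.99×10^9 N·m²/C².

Choose a coaxial cylinder of radius r = 4.11 cm (arbitrary length L) as the Gaussian surface (r < R).
Enclosed charge per unit length: λ_enc = ρ·πr² = (1.39e-3)π(0.0411)² = 7.376×10^-6 C/m.
By Gauss's law (flux through the curved wall only), E·2πrL = λ_enc L/ε₀.
E = 2k|λ_enc|/r = 2(8.99×10^9)(7.376×10^-6)/(0.0411) = 3.23×10^6 N/C.

E ≈ 3.23e6 V/m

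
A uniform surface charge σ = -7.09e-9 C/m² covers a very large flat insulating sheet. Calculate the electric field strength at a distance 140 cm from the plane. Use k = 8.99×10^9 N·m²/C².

400 N/C

The symmetry is planar: E is normal to the sheet and the same magnitude on both sides. Take a pillbox straddling the sheet with end-cap area A.
Flux Φ = 2EA and Q_enc = σA, so 2EA = σA/ε₀ ⇒ E = |σ|/(2ε₀), independent of distance.
E = 2πk|σ| = 2π(8.99×10^9)(7.09×10^-9) = 400 N/C.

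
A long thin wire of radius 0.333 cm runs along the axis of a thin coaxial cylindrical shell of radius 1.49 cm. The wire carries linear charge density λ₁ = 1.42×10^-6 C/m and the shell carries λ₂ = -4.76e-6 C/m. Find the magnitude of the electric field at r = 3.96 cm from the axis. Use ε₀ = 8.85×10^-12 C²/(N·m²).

1.52×10^6 N/C

Take a coaxial cylindrical Gaussian surface of radius r = 3.96 cm and length L (r > 1.49 cm, enclosing both).
λ_enc = λ₁ + λ₂ = (1.42×10^-6) + (-4.76e-6) = -3.34×10^-6 C/m.
Applying ∮E·dA = Q_enc/ε₀ with the end caps contributing no flux:
E = |λ_enc|/(2πε₀r) = (3.34×10^-6)/(2π·8.85×10^-12·0.0396) = 1.52×10^6 N/C.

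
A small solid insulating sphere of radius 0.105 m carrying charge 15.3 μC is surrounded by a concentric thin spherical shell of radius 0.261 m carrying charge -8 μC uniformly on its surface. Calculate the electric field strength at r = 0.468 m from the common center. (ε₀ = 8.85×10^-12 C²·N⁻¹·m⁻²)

Take a concentric spherical Gaussian surface of radius r = 0.468 m (r > 0.261 m, enclosing both).
Q_enc = (15.3 μC) + (-8 μC) = 7.30×10^-6 C.
By Gauss's law, ∮E·dA = E·4πr² = Q_enc/ε₀.
E = |Q_enc|/(4πε₀r²) = (7.30×10^-6)/(4π·8.85×10^-12·(0.468)²) = 3.00e5 N/C.

E ≈ 3.00×10^5 N/C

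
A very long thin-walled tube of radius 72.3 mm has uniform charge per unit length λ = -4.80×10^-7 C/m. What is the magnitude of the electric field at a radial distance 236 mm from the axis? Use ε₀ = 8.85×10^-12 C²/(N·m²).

Take a coaxial cylindrical Gaussian surface of radius r = 236 mm and length L (r > 72.3 mm).
The full line charge is enclosed: λ_enc = -4.80×10^-7 C/m.
By Gauss's law (flux through the curved wall only), E·2πrL = λ_enc L/ε₀.
E = |λ_enc|/(2πε₀r) = (4.80×10^-7)/(2π·8.85×10^-12·0.236) = 3.66×10^4 N/C.

3.66×10^4 V/m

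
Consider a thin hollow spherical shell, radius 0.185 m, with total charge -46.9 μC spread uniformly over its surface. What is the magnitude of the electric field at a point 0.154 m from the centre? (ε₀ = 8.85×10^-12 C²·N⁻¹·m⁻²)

Use a concentric Gaussian sphere at r = 0.154 m (inside the shell, r < 0.185 m).
No charge lies within this surface, so Q_enc = 0 and Gauss's law gives E·4πr² = 0 ⇒ E = 0.

E = 0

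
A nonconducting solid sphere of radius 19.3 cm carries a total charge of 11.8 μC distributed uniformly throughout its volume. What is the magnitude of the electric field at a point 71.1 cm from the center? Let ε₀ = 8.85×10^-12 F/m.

Take a concentric spherical Gaussian surface of radius r = 71.1 cm (r > R, so the entire charge is enclosed).
Q_enc = 11.8 μC = 1.18×10^-5 C.
By Gauss's law, ∮E·dA = E·4πr² = Q_enc/ε₀.
E = |Q_enc|/(4πε₀r²) = (1.18×10^-5)/(4π·8.85×10^-12·(0.711)²) = 2.10×10^5 N/C.

E ≈ 2.10×10^5 N/C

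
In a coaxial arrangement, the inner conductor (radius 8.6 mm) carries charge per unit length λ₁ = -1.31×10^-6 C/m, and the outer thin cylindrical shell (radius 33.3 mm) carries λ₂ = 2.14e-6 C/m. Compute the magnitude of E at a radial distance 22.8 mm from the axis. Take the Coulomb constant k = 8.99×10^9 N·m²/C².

Take a coaxial cylindrical Gaussian surface of radius r = 22.8 mm and length L (between the conductors, 8.6 mm < r < 33.3 mm).
Only the inner wire is enclosed; the outer shell contributes nothing inside itself. λ_enc = λ₁ = -1.31e-6 C/m.
Since E is radial and uniform over the curved surface, Φ = E·2πrL = Q_enc/ε₀ = λ_enc L/ε₀.
E = 2k|λ_enc|/r = 2(8.99×10^9)(1.31×10^-6)/(0.0228) = 1.03×10^6 N/C.

E = 1.03×10^6 N/C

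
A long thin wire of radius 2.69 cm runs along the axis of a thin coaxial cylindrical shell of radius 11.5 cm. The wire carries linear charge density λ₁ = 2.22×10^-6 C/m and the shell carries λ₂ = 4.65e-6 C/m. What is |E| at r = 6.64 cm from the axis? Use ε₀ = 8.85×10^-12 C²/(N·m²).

Take a coaxial cylindrical Gaussian surface of radius r = 6.64 cm and length L (between the conductors, 2.69 cm < r < 11.5 cm).
The shell at 11.5 cm lies outside the Gaussian surface, so λ_enc = λ₁ = 2.22e-6 C/m.
Applying ∮E·dA = Q_enc/ε₀ with the end caps contributing no flux:
E = |λ_enc|/(2πε₀r) = (2.22e-6)/(2π·8.85×10^-12·0.0664) = 6.01×10^5 N/C.

|E| = 6.01e5 N/C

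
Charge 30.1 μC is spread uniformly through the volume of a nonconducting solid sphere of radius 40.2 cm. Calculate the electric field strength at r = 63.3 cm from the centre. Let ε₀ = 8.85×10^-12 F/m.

|E| ≈ 6.75e5 N/C

By spherical symmetry E is radial; choose a Gaussian sphere of radius r = 63.3 cm (r > R, so the entire charge is enclosed).
Q_enc = 30.1 μC = 3.01×10^-5 C.
Since E is radial and uniform over the Gaussian sphere, Φ = E·4πr² = Q_enc/ε₀.
E = |Q_enc|/(4πε₀r²) = (3.01×10^-5)/(4π·8.85×10^-12·(0.633)²) = 6.75×10^5 N/C.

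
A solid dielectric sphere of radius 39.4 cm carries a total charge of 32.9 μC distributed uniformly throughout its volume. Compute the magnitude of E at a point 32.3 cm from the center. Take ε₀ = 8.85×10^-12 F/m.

E = 1.56e6 N/C

Symmetry ⇒ E = E(r) r̂. Gaussian sphere of radius r = 32.3 cm (r < R).
For a uniform sphere the enclosed fraction is (r/R)³, so Q_enc = (32.9 μC)(0.323/0.394)³ = 1.813×10^-5 C.
Applying ∮E·dA = Q_enc/ε₀ with Φ = E(4πr²):
E = |Q_enc|/(4πε₀r²) = (1.813e-5)/(4π·8.85×10^-12·(0.323)²) = 1.56×10^6 N/C.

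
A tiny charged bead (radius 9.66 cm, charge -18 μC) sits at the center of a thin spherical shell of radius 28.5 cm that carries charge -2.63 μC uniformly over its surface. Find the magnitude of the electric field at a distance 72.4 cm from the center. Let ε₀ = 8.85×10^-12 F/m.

Take a concentric spherical Gaussian surface of radius r = 72.4 cm (r > 28.5 cm, enclosing both).
Q_enc = (-18 μC) + (-2.63 μC) = -2.063×10^-5 C.
Gauss's law: E·4πr² = Q_enc/ε₀.
E = |Q_enc|/(4πε₀r²) = (2.063×10^-5)/(4π·8.85×10^-12·(0.724)²) = 3.54×10^5 N/C.

3.54×10^5 N/C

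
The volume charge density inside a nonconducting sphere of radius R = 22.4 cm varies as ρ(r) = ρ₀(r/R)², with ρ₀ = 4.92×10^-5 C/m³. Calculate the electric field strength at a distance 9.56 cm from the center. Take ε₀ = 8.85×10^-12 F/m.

Symmetry ⇒ E = E(r) r̂. Gaussian sphere of radius r = 9.56 cm (r < R).
Integrate the density: Q_enc = 4π ∫₀^r ρ₀(r'/R)^2 r'² dr' = 4πρ₀ r^5/(5·R²) = 1.968×10^-8 C.
By Gauss's law, ∮E·dA = E·4πr² = Q_enc/ε₀.
E = |Q_enc|/(4πε₀r²) = (1.968×10^-8)/(4π·8.85×10^-12·(0.0956)²) = 1.94×10^4 N/C.

|E| ≈ 1.94×10^4 V/m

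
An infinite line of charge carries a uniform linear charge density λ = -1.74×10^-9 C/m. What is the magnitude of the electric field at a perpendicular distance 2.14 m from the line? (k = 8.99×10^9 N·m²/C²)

E ≈ 14.6 V/m

Choose a coaxial cylinder of radius r = 2.14 m (arbitrary length L) as the Gaussian surface.
Q_enc = λL, so λ_enc = -1.74e-9 C/m.
Gauss's law: E·2πrL = λ_enc L/ε₀.
E = 2k|λ_enc|/r = 2(8.99×10^9)(1.74e-9)/(2.14) = 14.6 N/C.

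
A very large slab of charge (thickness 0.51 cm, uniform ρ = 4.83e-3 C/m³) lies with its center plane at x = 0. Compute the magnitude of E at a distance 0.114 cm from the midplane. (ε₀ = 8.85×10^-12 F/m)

By symmetry E is perpendicular to the slab. A Gaussian pillbox from −0.114 cm to +0.114 cm (face area A) lies entirely within the slab.
Q_enc = ρ·(2x)·A and flux = 2EA, so 2EA = 2ρxA/ε₀ ⇒ E = |ρ|x/ε₀.
E = (4.83e-3)(0.00114)/(8.85×10^-12) = 6.22×10^5 N/C.

6.22×10^5 V/m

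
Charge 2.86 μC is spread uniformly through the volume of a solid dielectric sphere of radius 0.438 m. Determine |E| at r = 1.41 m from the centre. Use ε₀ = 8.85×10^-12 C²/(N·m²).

1.29×10^4 N/C

Symmetry ⇒ E = E(r) r̂. Gaussian sphere of radius r = 1.41 m (r > R, so the entire charge is enclosed).
Q_enc = 2.86 μC = 2.86×10^-6 C.
Since E is radial and uniform over the Gaussian sphere, Φ = E·4πr² = Q_enc/ε₀.
E = |Q_enc|/(4πε₀r²) = (2.86×10^-6)/(4π·8.85×10^-12·(1.41)²) = 1.29×10^4 N/C.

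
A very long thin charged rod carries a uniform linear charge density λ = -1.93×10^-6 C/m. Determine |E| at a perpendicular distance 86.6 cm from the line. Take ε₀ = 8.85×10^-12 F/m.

E ≈ 4.01×10^4 N/C

Take a coaxial cylindrical Gaussian surface of radius r = 86.6 cm and length L.
Q_enc = λL, so λ_enc = -1.93e-6 C/m.
Applying ∮E·dA = Q_enc/ε₀ with the end caps contributing no flux:
E = |λ_enc|/(2πε₀r) = (1.93×10^-6)/(2π·8.85×10^-12·0.866) = 4.01×10^4 N/C.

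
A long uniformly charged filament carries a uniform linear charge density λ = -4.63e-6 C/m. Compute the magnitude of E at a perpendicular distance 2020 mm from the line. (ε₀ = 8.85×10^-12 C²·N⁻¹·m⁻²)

E = 4.12×10^4 N/C

Take a coaxial cylindrical Gaussian surface of radius r = 2020 mm and length L.
Q_enc = λL, so λ_enc = -4.63×10^-6 C/m.
Applying ∮E·dA = Q_enc/ε₀ with the end caps contributing no flux:
E = |λ_enc|/(2πε₀r) = (4.63×10^-6)/(2π·8.85×10^-12·2.02) = 4.12×10^4 N/C.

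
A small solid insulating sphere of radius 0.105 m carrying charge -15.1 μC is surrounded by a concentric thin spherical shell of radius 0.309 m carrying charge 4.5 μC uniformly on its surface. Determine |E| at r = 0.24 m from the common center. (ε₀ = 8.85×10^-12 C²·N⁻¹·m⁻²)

By spherical symmetry E is radial; choose a Gaussian sphere of radius r = 0.24 m (between the bodies, 0.105 m < r < 0.309 m).
The shell at 0.309 m lies outside the Gaussian surface, so Q_enc = -15.1 μC = -1.51×10^-5 C.
Since E is radial and uniform over the Gaussian sphere, Φ = E·4πr² = Q_enc/ε₀.
E = |Q_enc|/(4πε₀r²) = (1.51×10^-5)/(4π·8.85×10^-12·(0.24)²) = 2.36e6 N/C.

E ≈ 2.36×10^6 N/C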